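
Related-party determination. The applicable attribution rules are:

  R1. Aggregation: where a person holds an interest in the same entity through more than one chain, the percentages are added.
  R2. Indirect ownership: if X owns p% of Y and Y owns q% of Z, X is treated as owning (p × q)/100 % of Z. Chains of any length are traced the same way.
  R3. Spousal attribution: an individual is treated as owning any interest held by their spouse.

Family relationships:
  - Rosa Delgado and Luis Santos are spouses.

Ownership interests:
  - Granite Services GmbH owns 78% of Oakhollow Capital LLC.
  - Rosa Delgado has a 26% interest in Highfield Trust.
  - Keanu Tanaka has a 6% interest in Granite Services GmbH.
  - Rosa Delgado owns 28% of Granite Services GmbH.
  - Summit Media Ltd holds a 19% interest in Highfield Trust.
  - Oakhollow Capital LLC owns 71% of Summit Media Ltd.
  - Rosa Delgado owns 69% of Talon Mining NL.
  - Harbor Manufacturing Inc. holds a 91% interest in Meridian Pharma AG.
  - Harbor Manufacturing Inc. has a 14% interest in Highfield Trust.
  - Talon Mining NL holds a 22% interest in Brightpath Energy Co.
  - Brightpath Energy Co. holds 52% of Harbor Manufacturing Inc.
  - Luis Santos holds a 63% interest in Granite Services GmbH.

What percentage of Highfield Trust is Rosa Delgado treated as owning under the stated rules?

36.680306%

By spousal attribution (R3), Rosa Delgado is treated as also owning Luis Santos's interest in Granite Services GmbH, giving 28% + 63% = 91%.
Chain via Granite Services GmbH → Oakhollow Capital LLC → Summit Media Ltd (R2): 91% × 78% × 71% × 19% = 9.575202% of Highfield Trust.
Chain via Talon Mining NL → Brightpath Energy Co. → Harbor Manufacturing Inc. (R2): 69% × 22% × 52% × 14% = 1.105104% of Highfield Trust.
Direct interest in Highfield Trust: 26%.
Aggregating (R1): 9.575202% + 1.105104% + 26% = 36.680306%.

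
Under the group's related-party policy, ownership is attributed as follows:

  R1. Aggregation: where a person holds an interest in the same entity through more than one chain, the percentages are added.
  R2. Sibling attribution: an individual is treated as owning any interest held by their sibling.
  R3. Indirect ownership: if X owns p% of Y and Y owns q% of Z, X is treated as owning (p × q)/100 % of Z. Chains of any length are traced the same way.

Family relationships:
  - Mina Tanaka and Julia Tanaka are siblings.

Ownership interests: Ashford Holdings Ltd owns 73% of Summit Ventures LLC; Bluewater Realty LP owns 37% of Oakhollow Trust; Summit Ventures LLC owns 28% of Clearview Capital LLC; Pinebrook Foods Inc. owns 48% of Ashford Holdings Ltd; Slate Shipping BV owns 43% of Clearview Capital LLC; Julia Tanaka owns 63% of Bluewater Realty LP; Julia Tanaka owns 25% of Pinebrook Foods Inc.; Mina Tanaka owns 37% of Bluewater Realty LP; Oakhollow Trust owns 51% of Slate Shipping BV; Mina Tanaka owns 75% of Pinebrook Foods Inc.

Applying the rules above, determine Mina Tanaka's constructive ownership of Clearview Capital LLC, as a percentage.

17.9253%

By sibling attribution (R2), Mina Tanaka is treated as also owning Julia Tanaka's interest in Pinebrook Foods Inc, giving 75% + 25% = 100%.
By sibling attribution (R2), Mina Tanaka is treated as also owning Julia Tanaka's interest in Bluewater Realty LP, giving 37% + 63% = 100%.
Chain via Pinebrook Foods Inc. → Ashford Holdings Ltd → Summit Ventures LLC (R3): 100% × 48% × 73% × 28% = 9.8112% of Clearview Capital LLC.
Chain via Bluewater Realty LP → Oakhollow Trust → Slate Shipping BV (R3): 100% × 37% × 51% × 43% = 8.1141% of Clearview Capital LLC.
Aggregating (R1): 9.8112% + 8.1141% = 17.9253%.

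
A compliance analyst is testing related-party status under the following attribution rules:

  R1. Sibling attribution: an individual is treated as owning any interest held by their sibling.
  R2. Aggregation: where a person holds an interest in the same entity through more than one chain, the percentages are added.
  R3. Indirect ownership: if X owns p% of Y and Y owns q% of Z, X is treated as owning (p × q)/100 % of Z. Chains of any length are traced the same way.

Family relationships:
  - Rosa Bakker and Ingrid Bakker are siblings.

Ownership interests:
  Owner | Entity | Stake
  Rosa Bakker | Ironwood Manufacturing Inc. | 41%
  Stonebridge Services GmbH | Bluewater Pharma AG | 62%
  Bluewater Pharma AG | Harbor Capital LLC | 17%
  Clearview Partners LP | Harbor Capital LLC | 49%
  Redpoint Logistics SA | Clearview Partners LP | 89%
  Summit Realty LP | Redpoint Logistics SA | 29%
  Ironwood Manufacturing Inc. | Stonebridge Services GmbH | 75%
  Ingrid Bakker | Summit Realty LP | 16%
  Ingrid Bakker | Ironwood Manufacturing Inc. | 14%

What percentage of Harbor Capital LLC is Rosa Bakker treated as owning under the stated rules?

6.371254%

By sibling attribution (R1), Rosa Bakker is treated as also owning Ingrid Bakker's interest in Ironwood Manufacturing Inc, giving 41% + 14% = 55%.
By sibling attribution (R1), Rosa Bakker is treated as owning Ingrid Bakker's 16% interest in Summit Realty LP.
Chain via Ironwood Manufacturing Inc. → Stonebridge Services GmbH → Bluewater Pharma AG (R3): 55% × 75% × 62% × 17% = 4.34775% of Harbor Capital LLC.
Chain via Summit Realty LP → Redpoint Logistics SA → Clearview Partners LP (R3): 16% × 29% × 89% × 49% = 2.023504% of Harbor Capital LLC.
Aggregating (R2): 4.34775% + 2.023504% = 6.371254%.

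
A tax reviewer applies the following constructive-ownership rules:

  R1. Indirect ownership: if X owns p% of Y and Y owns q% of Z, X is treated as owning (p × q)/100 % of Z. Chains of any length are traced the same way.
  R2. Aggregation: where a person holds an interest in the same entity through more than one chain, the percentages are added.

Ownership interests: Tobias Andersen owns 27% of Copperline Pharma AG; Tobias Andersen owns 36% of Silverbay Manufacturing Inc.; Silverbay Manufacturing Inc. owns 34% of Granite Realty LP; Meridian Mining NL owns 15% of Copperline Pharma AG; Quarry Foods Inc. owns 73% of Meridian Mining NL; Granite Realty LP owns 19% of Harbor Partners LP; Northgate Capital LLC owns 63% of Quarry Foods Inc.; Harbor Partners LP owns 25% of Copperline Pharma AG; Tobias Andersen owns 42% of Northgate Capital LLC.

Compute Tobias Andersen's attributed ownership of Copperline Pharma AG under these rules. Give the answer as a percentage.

30.47877%

Chain via Silverbay Manufacturing Inc. → Granite Realty LP → Harbor Partners LP (R1): 36% × 34% × 19% × 25% = 0.5814% of Copperline Pharma AG.
Chain via Northgate Capital LLC → Quarry Foods Inc. → Meridian Mining NL (R1): 42% × 63% × 73% × 15% = 2.89737% of Copperline Pharma AG.
Direct interest in Copperline Pharma AG: 27%.
Aggregating (R2): 0.5814% + 2.89737% + 27% = 30.47877%.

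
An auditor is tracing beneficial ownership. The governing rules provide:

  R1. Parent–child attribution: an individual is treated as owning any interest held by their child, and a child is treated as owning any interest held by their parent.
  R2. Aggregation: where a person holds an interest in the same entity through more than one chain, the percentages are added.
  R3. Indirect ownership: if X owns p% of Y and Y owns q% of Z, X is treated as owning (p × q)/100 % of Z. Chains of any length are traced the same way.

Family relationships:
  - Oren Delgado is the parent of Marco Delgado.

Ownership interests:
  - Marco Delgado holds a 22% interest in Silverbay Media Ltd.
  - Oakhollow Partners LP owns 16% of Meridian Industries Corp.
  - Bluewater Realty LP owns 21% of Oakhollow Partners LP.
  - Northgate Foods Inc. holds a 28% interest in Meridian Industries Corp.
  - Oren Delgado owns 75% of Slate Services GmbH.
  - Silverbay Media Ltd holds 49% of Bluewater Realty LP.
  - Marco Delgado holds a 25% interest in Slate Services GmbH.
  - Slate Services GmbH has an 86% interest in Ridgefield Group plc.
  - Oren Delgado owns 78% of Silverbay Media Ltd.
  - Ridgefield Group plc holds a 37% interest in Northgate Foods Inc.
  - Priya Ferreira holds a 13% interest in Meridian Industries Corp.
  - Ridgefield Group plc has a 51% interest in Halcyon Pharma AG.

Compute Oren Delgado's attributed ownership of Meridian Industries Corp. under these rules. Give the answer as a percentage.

10.556%

By parent–child attribution (R1), Oren Delgado is treated as also owning Marco Delgado's interest in Slate Services GmbH, giving 75% + 25% = 100%.
By parent–child attribution (R1), Oren Delgado is treated as also owning Marco Delgado's interest in Silverbay Media Ltd, giving 78% + 22% = 100%.
Chain via Slate Services GmbH → Ridgefield Group plc → Northgate Foods Inc. (R3): 100% × 86% × 37% × 28% = 8.9096% of Meridian Industries Corp.
Chain via Silverbay Media Ltd → Bluewater Realty LP → Oakhollow Partners LP (R3): 100% × 49% × 21% × 16% = 1.6464% of Meridian Industries Corp.
Aggregating (R2): 8.9096% + 1.6464% = 10.556%.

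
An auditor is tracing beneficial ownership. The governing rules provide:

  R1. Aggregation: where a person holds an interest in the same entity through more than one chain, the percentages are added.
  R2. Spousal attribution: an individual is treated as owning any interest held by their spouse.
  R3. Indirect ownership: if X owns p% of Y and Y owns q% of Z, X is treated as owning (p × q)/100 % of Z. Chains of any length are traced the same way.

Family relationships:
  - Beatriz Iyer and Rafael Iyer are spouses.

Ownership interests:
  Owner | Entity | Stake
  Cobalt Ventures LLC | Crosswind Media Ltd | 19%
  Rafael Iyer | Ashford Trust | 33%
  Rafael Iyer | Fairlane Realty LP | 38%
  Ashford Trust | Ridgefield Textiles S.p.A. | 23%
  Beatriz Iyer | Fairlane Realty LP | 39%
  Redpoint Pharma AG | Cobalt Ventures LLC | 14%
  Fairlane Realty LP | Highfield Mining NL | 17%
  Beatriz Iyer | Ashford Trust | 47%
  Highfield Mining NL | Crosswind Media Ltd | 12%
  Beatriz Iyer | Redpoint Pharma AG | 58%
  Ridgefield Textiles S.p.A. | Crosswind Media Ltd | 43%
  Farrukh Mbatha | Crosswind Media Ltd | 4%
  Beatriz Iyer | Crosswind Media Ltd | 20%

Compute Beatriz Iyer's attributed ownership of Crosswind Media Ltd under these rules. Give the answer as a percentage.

By spousal attribution (R2), Beatriz Iyer is treated as also owning Rafael Iyer's interest in Ashford Trust, giving 47% + 33% = 80%.
By spousal attribution (R2), Beatriz Iyer is treated as also owning Rafael Iyer's interest in Fairlane Realty LP, giving 39% + 38% = 77%.
Chain via Redpoint Pharma AG → Cobalt Ventures LLC (R3): 58% × 14% × 19% = 1.5428% of Crosswind Media Ltd.
Chain via Ashford Trust → Ridgefield Textiles S.p.A. (R3): 80% × 23% × 43% = 7.912% of Crosswind Media Ltd.
Chain via Fairlane Realty LP → Highfield Mining NL (R3): 77% × 17% × 12% = 1.5708% of Crosswind Media Ltd.
Direct interest in Crosswind Media Ltd: 20%.
Aggregating (R1): 1.5428% + 7.912% + 1.5708% + 20% = 31.0256%.

31.0256%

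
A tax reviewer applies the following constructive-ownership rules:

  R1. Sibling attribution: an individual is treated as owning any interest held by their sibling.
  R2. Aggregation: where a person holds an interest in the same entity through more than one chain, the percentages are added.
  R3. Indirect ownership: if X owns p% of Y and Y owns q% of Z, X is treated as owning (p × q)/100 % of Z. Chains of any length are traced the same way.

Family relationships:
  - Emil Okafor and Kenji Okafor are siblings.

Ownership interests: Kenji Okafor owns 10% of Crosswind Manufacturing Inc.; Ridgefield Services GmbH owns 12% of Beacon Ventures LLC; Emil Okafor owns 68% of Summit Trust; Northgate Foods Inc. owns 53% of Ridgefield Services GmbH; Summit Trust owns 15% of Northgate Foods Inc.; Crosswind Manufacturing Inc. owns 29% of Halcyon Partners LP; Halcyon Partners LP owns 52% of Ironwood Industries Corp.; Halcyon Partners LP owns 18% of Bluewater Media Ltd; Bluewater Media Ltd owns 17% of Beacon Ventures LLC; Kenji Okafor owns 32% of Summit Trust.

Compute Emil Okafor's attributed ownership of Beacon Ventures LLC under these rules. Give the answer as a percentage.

By sibling attribution (R1), Emil Okafor is treated as also owning Kenji Okafor's interest in Summit Trust, giving 68% + 32% = 100%.
By sibling attribution (R1), Emil Okafor is treated as owning Kenji Okafor's 10% interest in Crosswind Manufacturing Inc.
Chain via Summit Trust → Northgate Foods Inc. → Ridgefield Services GmbH (R3): 100% × 15% × 53% × 12% = 0.954% of Beacon Ventures LLC.
Chain via Crosswind Manufacturing Inc. → Halcyon Partners LP → Bluewater Media Ltd (R3): 10% × 29% × 18% × 17% = 0.08874% of Beacon Ventures LLC.
Aggregating (R2): 0.954% + 0.08874% = 1.04274%.

1.04274%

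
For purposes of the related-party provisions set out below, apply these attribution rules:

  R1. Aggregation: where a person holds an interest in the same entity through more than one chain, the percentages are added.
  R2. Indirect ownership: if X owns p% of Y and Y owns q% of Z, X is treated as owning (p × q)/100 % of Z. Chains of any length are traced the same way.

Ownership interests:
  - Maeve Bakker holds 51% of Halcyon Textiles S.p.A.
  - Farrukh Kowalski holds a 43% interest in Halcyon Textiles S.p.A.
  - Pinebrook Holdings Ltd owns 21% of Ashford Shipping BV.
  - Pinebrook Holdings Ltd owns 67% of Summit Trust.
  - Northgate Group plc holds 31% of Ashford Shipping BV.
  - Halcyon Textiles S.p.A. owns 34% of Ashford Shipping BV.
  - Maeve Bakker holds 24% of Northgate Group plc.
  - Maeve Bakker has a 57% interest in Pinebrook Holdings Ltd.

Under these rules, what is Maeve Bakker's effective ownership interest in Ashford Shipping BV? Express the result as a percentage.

Chain via Halcyon Textiles S.p.A. (R2): 51% × 34% = 17.34% of Ashford Shipping BV.
Chain via Northgate Group plc (R2): 24% × 31% = 7.44% of Ashford Shipping BV.
Chain via Pinebrook Holdings Ltd (R2): 57% × 21% = 11.97% of Ashford Shipping BV.
Aggregating (R1): 17.34% + 7.44% + 11.97% = 36.75%.

36.75%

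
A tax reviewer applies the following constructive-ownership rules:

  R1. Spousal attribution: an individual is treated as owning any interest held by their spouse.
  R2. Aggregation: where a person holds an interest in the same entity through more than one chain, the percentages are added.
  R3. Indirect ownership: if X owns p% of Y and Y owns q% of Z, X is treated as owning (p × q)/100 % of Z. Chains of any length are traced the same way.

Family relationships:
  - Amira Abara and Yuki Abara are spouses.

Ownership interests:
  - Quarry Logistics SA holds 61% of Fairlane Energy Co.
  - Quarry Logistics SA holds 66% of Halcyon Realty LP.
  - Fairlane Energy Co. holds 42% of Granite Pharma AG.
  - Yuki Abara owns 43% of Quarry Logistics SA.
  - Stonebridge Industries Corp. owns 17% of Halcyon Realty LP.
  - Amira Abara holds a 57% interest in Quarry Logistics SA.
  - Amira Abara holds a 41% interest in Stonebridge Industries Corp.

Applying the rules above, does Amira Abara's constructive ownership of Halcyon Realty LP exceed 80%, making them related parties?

No

By spousal attribution (R1), Amira Abara is treated as also owning Yuki Abara's interest in Quarry Logistics SA, giving 57% + 43% = 100%.
Chain via Stonebridge Industries Corp. (R3): 41% × 17% = 6.97% of Halcyon Realty LP.
Chain via Quarry Logistics SA (R3): 100% × 66% = 66% of Halcyon Realty LP.
Aggregating (R2): 6.97% + 66% = 72.97%.
72.97% does not exceed the 80% threshold, so Amira is not a related party to Halcyon Realty LP.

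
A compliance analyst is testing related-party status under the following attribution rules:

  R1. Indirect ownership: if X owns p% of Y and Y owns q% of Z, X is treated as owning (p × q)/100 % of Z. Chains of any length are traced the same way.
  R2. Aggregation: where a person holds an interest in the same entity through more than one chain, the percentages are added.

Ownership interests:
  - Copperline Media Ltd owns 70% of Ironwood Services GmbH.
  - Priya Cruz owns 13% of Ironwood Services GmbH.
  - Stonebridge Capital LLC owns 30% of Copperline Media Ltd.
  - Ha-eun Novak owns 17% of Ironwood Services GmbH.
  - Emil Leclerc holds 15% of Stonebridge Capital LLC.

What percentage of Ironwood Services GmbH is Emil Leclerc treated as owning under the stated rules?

3.15%

Chain via Stonebridge Capital LLC → Copperline Media Ltd (R1): 15% × 30% × 70% = 3.15% of Ironwood Services GmbH.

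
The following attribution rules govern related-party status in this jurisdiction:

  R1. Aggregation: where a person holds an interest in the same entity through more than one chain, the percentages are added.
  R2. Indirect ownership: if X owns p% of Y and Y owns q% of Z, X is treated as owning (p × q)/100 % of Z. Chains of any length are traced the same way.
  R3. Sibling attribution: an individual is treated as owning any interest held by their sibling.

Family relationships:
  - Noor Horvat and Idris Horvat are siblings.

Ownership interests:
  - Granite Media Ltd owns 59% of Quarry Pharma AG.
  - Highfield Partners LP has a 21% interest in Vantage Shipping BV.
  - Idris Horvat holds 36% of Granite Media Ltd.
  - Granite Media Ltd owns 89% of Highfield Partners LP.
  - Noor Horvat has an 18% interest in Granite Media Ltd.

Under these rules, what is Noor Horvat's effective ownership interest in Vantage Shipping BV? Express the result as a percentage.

10.0926%

By sibling attribution (R3), Noor Horvat is treated as also owning Idris Horvat's interest in Granite Media Ltd, giving 18% + 36% = 54%.
Chain via Granite Media Ltd → Highfield Partners LP (R2): 54% × 89% × 21% = 10.0926% of Vantage Shipping BV.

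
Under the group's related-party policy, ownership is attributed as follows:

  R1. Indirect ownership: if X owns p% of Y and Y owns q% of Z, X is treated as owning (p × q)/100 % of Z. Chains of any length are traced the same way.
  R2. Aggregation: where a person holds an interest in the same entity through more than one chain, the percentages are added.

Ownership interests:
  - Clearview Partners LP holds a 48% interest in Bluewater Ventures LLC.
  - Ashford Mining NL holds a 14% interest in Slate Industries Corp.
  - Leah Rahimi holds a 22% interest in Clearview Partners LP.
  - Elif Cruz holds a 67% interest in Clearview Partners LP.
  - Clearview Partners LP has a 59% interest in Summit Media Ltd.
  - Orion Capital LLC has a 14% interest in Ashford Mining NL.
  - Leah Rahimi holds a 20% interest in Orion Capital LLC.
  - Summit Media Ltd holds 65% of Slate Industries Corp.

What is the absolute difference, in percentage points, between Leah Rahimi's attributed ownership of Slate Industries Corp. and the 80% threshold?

Chain via Orion Capital LLC → Ashford Mining NL (R1): 20% × 14% × 14% = 0.392% of Slate Industries Corp.
Chain via Clearview Partners LP → Summit Media Ltd (R1): 22% × 59% × 65% = 8.437% of Slate Industries Corp.
Aggregating (R2): 0.392% + 8.437% = 8.829%.
8.829% falls short of the 80% threshold by 71.171 percentage points.

71.171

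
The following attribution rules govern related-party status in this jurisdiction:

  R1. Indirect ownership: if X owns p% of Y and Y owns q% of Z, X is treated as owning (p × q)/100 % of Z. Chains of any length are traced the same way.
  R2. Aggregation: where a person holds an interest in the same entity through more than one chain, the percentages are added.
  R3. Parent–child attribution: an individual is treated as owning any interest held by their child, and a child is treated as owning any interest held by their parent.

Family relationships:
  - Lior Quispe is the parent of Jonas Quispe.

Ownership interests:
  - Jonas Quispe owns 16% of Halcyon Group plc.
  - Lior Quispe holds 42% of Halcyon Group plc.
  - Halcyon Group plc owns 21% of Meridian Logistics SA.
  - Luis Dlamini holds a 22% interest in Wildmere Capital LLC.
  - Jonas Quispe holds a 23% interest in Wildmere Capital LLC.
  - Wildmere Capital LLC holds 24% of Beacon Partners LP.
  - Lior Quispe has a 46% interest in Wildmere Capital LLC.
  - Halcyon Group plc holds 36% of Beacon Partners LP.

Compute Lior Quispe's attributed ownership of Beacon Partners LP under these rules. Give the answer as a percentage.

37.44%

By parent–child attribution (R3), Lior Quispe is treated as also owning Jonas Quispe's interest in Halcyon Group plc, giving 42% + 16% = 58%.
By parent–child attribution (R3), Lior Quispe is treated as also owning Jonas Quispe's interest in Wildmere Capital LLC, giving 46% + 23% = 69%.
Chain via Halcyon Group plc (R1): 58% × 36% = 20.88% of Beacon Partners LP.
Chain via Wildmere Capital LLC (R1): 69% × 24% = 16.56% of Beacon Partners LP.
Aggregating (R2): 20.88% + 16.56% = 37.44%.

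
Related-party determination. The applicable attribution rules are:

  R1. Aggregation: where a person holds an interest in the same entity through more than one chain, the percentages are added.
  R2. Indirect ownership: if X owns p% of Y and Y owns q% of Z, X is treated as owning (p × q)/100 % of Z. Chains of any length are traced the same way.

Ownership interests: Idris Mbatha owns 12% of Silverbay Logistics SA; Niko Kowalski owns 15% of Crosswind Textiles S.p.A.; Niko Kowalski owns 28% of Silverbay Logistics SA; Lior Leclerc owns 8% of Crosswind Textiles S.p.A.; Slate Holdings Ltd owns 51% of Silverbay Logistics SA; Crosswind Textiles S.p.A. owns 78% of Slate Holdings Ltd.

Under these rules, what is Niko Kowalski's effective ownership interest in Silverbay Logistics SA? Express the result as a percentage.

33.967%

Chain via Crosswind Textiles S.p.A. → Slate Holdings Ltd (R2): 15% × 78% × 51% = 5.967% of Silverbay Logistics SA.
Direct interest in Silverbay Logistics SA: 28%.
Aggregating (R1): 5.967% + 28% = 33.967%.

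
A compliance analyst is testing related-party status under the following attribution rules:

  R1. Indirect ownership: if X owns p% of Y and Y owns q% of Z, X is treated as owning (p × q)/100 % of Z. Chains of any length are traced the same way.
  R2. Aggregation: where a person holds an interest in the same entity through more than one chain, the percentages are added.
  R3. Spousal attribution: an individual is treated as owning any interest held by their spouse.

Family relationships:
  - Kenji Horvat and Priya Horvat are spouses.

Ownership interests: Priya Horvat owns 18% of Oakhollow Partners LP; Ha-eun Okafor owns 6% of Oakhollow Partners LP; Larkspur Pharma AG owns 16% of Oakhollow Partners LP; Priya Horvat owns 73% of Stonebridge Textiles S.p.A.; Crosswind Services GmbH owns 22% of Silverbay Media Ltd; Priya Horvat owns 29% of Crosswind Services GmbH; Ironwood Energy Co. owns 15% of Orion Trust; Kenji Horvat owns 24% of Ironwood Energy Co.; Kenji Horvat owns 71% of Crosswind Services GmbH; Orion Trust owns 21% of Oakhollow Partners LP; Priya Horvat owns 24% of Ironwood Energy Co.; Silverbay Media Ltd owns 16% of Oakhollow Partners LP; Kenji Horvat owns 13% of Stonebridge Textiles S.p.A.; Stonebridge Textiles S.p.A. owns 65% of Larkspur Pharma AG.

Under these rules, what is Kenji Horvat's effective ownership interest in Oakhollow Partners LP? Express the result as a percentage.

By spousal attribution (R3), Kenji Horvat is treated as also owning Priya Horvat's interest in Stonebridge Textiles S.p.A, giving 13% + 73% = 86%.
By spousal attribution (R3), Kenji Horvat is treated as also owning Priya Horvat's interest in Ironwood Energy Co, giving 24% + 24% = 48%.
By spousal attribution (R3), Kenji Horvat is treated as also owning Priya Horvat's interest in Crosswind Services GmbH, giving 71% + 29% = 100%.
By spousal attribution (R3), Kenji Horvat is treated as owning Priya Horvat's 18% interest in Oakhollow Partners LP.
Chain via Stonebridge Textiles S.p.A. → Larkspur Pharma AG (R1): 86% × 65% × 16% = 8.944% of Oakhollow Partners LP.
Chain via Ironwood Energy Co. → Orion Trust (R1): 48% × 15% × 21% = 1.512% of Oakhollow Partners LP.
Chain via Crosswind Services GmbH → Silverbay Media Ltd (R1): 100% × 22% × 16% = 3.52% of Oakhollow Partners LP.
Direct interest in Oakhollow Partners LP: 18%.
Aggregating (R2): 8.944% + 1.512% + 3.52% + 18% = 31.976%.

31.976%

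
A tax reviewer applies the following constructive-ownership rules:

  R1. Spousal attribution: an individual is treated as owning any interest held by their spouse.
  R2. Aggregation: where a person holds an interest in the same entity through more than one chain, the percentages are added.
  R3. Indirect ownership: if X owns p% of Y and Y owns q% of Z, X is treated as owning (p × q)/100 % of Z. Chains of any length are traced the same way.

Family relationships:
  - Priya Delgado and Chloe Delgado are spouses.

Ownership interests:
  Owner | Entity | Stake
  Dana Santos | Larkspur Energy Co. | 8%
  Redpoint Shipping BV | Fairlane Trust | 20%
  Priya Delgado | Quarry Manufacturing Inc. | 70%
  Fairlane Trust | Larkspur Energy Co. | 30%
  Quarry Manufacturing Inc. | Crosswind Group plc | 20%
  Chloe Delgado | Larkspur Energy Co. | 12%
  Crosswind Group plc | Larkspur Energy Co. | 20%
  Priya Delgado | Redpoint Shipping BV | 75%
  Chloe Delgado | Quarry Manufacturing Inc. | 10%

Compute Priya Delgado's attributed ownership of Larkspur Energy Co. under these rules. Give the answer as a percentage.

By spousal attribution (R1), Priya Delgado is treated as also owning Chloe Delgado's interest in Quarry Manufacturing Inc, giving 70% + 10% = 80%.
By spousal attribution (R1), Priya Delgado is treated as owning Chloe Delgado's 12% interest in Larkspur Energy Co.
Chain via Quarry Manufacturing Inc. → Crosswind Group plc (R3): 80% × 20% × 20% = 3.2% of Larkspur Energy Co.
Chain via Redpoint Shipping BV → Fairlane Trust (R3): 75% × 20% × 30% = 4.5% of Larkspur Energy Co.
Direct interest in Larkspur Energy Co: 12%.
Aggregating (R2): 3.2% + 4.5% + 12% = 19.7%.

19.7%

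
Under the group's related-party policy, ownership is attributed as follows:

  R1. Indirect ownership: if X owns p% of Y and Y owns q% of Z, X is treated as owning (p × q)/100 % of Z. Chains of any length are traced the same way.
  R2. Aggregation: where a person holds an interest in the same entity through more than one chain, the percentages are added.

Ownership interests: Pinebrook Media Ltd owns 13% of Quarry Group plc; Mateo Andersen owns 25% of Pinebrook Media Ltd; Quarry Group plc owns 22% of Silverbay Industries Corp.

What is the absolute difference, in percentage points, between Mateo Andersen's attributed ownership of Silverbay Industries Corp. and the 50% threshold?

Chain via Pinebrook Media Ltd → Quarry Group plc (R1): 25% × 13% × 22% = 0.715% of Silverbay Industries Corp.
0.715% falls short of the 50% threshold by 49.285 percentage points.

49.285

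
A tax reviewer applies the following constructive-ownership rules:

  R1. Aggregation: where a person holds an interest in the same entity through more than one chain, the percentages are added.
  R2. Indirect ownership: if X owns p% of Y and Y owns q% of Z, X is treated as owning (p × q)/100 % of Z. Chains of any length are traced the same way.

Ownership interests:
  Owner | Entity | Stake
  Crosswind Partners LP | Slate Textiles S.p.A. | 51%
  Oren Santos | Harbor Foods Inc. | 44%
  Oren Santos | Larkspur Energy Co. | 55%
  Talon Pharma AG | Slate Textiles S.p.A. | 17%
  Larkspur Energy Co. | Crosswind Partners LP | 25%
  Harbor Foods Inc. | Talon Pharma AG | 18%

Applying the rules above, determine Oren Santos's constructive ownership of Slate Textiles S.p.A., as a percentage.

8.3589%

Chain via Harbor Foods Inc. → Talon Pharma AG (R2): 44% × 18% × 17% = 1.3464% of Slate Textiles S.p.A.
Chain via Larkspur Energy Co. → Crosswind Partners LP (R2): 55% × 25% × 51% = 7.0125% of Slate Textiles S.p.A.
Aggregating (R1): 1.3464% + 7.0125% = 8.3589%.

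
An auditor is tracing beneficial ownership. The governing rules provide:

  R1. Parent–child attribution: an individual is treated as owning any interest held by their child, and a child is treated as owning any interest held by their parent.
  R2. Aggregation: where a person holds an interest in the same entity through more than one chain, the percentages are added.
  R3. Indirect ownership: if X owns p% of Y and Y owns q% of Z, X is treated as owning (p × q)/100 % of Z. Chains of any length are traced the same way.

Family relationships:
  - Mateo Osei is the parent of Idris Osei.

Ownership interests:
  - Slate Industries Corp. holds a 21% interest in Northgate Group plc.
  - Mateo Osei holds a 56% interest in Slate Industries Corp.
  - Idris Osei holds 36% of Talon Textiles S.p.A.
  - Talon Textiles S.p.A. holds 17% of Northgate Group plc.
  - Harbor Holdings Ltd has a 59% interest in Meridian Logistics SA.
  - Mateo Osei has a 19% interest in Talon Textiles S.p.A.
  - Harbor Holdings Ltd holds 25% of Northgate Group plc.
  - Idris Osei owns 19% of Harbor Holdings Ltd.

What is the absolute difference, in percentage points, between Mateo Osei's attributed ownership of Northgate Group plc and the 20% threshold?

By parent–child attribution (R1), Mateo Osei is treated as also owning Idris Osei's interest in Talon Textiles S.p.A, giving 19% + 36% = 55%.
By parent–child attribution (R1), Mateo Osei is treated as owning Idris Osei's 19% interest in Harbor Holdings Ltd.
Chain via Slate Industries Corp. (R3): 56% × 21% = 11.76% of Northgate Group plc.
Chain via Talon Textiles S.p.A. (R3): 55% × 17% = 9.35% of Northgate Group plc.
Chain via Harbor Holdings Ltd (R3): 19% × 25% = 4.75% of Northgate Group plc.
Aggregating (R2): 11.76% + 9.35% + 4.75% = 25.86%.
25.86% exceeds the 20% threshold by 5.86 percentage points.

5.86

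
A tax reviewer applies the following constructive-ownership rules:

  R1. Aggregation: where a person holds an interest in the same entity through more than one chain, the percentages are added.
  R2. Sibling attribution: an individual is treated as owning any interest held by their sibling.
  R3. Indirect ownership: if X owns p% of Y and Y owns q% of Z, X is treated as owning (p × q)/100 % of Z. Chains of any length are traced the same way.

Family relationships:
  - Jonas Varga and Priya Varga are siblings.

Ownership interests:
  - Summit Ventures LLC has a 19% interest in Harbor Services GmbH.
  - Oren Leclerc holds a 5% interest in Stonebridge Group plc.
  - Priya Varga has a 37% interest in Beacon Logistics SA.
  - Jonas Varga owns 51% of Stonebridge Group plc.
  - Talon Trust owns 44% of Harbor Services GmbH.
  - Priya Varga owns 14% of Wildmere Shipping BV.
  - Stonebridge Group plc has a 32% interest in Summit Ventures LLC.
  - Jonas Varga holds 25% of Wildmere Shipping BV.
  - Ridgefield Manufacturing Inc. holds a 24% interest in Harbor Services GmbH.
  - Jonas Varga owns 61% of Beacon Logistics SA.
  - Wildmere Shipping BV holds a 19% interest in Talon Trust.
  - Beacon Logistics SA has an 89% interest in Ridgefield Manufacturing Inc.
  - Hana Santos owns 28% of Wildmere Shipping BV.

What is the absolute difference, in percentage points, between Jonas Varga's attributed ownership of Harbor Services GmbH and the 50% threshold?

By sibling attribution (R2), Jonas Varga is treated as also owning Priya Varga's interest in Wildmere Shipping BV, giving 25% + 14% = 39%.
By sibling attribution (R2), Jonas Varga is treated as also owning Priya Varga's interest in Beacon Logistics SA, giving 61% + 37% = 98%.
Chain via Wildmere Shipping BV → Talon Trust (R3): 39% × 19% × 44% = 3.2604% of Harbor Services GmbH.
Chain via Beacon Logistics SA → Ridgefield Manufacturing Inc. (R3): 98% × 89% × 24% = 20.9328% of Harbor Services GmbH.
Chain via Stonebridge Group plc → Summit Ventures LLC (R3): 51% × 32% × 19% = 3.1008% of Harbor Services GmbH.
Aggregating (R1): 3.2604% + 20.9328% + 3.1008% = 27.294%.
27.294% falls short of the 50% threshold by 22.706 percentage points.

22.706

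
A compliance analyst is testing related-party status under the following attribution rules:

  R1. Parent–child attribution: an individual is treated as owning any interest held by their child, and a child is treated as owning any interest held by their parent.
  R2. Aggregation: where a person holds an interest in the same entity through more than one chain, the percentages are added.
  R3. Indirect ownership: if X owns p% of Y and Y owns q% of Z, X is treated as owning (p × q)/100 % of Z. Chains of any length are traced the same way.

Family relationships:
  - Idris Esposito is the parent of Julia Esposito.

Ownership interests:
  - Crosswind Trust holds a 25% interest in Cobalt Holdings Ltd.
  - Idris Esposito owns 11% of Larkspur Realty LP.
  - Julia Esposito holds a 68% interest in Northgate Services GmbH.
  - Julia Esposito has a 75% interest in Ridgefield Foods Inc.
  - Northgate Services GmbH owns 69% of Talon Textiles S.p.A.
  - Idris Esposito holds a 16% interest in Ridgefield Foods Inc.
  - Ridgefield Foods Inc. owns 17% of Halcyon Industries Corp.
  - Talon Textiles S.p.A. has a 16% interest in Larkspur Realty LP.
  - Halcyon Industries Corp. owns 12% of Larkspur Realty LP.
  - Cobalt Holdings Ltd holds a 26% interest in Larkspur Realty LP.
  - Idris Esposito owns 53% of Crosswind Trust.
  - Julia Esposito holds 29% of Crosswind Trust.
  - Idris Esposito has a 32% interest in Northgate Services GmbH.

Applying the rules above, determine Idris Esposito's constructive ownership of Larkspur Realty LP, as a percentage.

By parent–child attribution (R1), Idris Esposito is treated as also owning Julia Esposito's interest in Ridgefield Foods Inc, giving 16% + 75% = 91%.
By parent–child attribution (R1), Idris Esposito is treated as also owning Julia Esposito's interest in Crosswind Trust, giving 53% + 29% = 82%.
By parent–child attribution (R1), Idris Esposito is treated as also owning Julia Esposito's interest in Northgate Services GmbH, giving 32% + 68% = 100%.
Chain via Ridgefield Foods Inc. → Halcyon Industries Corp. (R3): 91% × 17% × 12% = 1.8564% of Larkspur Realty LP.
Chain via Crosswind Trust → Cobalt Holdings Ltd (R3): 82% × 25% × 26% = 5.33% of Larkspur Realty LP.
Chain via Northgate Services GmbH → Talon Textiles S.p.A. (R3): 100% × 69% × 16% = 11.04% of Larkspur Realty LP.
Direct interest in Larkspur Realty LP: 11%.
Aggregating (R2): 1.8564% + 5.33% + 11.04% + 11% = 29.2264%.

29.2264%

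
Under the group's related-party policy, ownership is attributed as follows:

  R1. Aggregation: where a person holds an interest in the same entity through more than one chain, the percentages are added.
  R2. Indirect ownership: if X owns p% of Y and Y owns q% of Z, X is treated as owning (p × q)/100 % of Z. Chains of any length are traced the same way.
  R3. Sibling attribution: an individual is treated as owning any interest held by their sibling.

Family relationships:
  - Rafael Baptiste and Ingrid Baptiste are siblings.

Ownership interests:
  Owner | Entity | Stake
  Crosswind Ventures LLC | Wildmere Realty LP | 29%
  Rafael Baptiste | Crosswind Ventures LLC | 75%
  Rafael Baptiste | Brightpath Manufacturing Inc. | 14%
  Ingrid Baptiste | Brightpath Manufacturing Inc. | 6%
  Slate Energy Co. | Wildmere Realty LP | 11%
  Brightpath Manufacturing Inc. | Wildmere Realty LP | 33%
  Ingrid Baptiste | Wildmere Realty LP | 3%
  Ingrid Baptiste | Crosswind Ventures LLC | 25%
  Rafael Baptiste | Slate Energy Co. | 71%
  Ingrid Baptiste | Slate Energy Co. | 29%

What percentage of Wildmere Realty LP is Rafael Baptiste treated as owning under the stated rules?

49.6%

By sibling attribution (R3), Rafael Baptiste is treated as also owning Ingrid Baptiste's interest in Crosswind Ventures LLC, giving 75% + 25% = 100%.
By sibling attribution (R3), Rafael Baptiste is treated as also owning Ingrid Baptiste's interest in Slate Energy Co, giving 71% + 29% = 100%.
By sibling attribution (R3), Rafael Baptiste is treated as also owning Ingrid Baptiste's interest in Brightpath Manufacturing Inc, giving 14% + 6% = 20%.
By sibling attribution (R3), Rafael Baptiste is treated as owning Ingrid Baptiste's 3% interest in Wildmere Realty LP.
Chain via Crosswind Ventures LLC (R2): 100% × 29% = 29% of Wildmere Realty LP.
Chain via Slate Energy Co. (R2): 100% × 11% = 11% of Wildmere Realty LP.
Chain via Brightpath Manufacturing Inc. (R2): 20% × 33% = 6.6% of Wildmere Realty LP.
Direct interest in Wildmere Realty LP: 3%.
Aggregating (R1): 29% + 11% + 6.6% + 3% = 49.6%.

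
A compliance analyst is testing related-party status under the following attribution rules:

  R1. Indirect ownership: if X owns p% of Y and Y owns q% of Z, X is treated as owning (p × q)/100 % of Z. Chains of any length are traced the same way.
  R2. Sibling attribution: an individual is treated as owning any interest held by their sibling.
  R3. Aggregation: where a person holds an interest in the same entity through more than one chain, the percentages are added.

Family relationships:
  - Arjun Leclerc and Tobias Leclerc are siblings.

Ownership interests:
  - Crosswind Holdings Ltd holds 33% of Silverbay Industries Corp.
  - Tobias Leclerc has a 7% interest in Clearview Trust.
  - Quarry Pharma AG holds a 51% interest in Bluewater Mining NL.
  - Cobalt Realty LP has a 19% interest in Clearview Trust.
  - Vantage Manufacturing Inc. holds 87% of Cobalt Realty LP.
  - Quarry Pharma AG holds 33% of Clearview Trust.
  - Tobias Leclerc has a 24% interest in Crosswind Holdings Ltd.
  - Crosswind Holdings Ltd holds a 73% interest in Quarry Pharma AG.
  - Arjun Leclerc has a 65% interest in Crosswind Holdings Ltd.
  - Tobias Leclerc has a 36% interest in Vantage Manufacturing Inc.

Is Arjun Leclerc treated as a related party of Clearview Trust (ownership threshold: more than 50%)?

No

By sibling attribution (R2), Arjun Leclerc is treated as also owning Tobias Leclerc's interest in Crosswind Holdings Ltd, giving 65% + 24% = 89%.
By sibling attribution (R2), Arjun Leclerc is treated as owning Tobias Leclerc's 36% interest in Vantage Manufacturing Inc.
By sibling attribution (R2), Arjun Leclerc is treated as owning Tobias Leclerc's 7% interest in Clearview Trust.
Chain via Crosswind Holdings Ltd → Quarry Pharma AG (R1): 89% × 73% × 33% = 21.4401% of Clearview Trust.
Chain via Vantage Manufacturing Inc. → Cobalt Realty LP (R1): 36% × 87% × 19% = 5.9508% of Clearview Trust.
Direct interest in Clearview Trust: 7%.
Aggregating (R3): 21.4401% + 5.9508% + 7% = 34.3909%.
34.3909% does not exceed the 50% threshold, so Arjun is not a related party to Clearview Trust.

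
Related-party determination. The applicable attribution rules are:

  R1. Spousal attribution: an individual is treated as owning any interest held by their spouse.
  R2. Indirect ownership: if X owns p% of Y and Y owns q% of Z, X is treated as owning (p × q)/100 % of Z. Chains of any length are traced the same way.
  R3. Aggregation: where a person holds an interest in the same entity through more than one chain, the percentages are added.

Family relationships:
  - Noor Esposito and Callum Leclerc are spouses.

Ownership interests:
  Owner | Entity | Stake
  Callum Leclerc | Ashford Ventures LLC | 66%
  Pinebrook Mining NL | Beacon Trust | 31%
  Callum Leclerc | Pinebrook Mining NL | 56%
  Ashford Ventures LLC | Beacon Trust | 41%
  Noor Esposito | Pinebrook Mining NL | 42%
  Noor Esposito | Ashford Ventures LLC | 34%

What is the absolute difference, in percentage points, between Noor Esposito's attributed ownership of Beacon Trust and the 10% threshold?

61.38

By spousal attribution (R1), Noor Esposito is treated as also owning Callum Leclerc's interest in Ashford Ventures LLC, giving 34% + 66% = 100%.
By spousal attribution (R1), Noor Esposito is treated as also owning Callum Leclerc's interest in Pinebrook Mining NL, giving 42% + 56% = 98%.
Chain via Ashford Ventures LLC (R2): 100% × 41% = 41% of Beacon Trust.
Chain via Pinebrook Mining NL (R2): 98% × 31% = 30.38% of Beacon Trust.
Aggregating (R3): 41% + 30.38% = 71.38%.
71.38% exceeds the 10% threshold by 61.38 percentage points.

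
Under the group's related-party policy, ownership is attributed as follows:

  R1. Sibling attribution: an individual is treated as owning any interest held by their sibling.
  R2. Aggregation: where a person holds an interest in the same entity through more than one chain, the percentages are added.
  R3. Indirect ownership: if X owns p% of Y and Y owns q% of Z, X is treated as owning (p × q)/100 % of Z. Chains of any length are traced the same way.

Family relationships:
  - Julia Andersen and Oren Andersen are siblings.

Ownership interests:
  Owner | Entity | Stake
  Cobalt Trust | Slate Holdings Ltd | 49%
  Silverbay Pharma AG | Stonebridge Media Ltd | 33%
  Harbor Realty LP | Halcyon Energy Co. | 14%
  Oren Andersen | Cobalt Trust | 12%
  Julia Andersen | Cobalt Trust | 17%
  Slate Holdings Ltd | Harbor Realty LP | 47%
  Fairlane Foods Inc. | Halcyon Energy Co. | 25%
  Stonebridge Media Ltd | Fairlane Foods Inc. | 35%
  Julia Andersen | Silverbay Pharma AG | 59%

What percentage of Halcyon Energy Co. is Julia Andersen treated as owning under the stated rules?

By sibling attribution (R1), Julia Andersen is treated as also owning Oren Andersen's interest in Cobalt Trust, giving 17% + 12% = 29%.
Chain via Cobalt Trust → Slate Holdings Ltd → Harbor Realty LP (R3): 29% × 49% × 47% × 14% = 0.935018% of Halcyon Energy Co.
Chain via Silverbay Pharma AG → Stonebridge Media Ltd → Fairlane Foods Inc. (R3): 59% × 33% × 35% × 25% = 1.703625% of Halcyon Energy Co.
Aggregating (R2): 0.935018% + 1.703625% = 2.638643%.

2.638643%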